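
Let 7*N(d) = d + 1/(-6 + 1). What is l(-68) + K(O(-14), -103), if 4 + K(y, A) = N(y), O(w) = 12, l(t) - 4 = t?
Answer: -2321/35 ≈ -66.314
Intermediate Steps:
N(d) = -1/35 + d/7 (N(d) = (d + 1/(-6 + 1))/7 = (d + 1/(-5))/7 = (d - ⅕)/7 = (-⅕ + d)/7 = -1/35 + d/7)
l(t) = 4 + t
K(y, A) = -141/35 + y/7 (K(y, A) = -4 + (-1/35 + y/7) = -141/35 + y/7)
l(-68) + K(O(-14), -103) = (4 - 68) + (-141/35 + (⅐)*12) = -64 + (-141/35 + 12/7) = -64 - 81/35 = -2321/35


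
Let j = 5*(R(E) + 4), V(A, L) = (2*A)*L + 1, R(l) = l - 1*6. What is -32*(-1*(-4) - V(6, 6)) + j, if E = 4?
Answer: 2218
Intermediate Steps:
R(l) = -6 + l (R(l) = l - 6 = -6 + l)
V(A, L) = 1 + 2*A*L (V(A, L) = 2*A*L + 1 = 1 + 2*A*L)
j = 10 (j = 5*((-6 + 4) + 4) = 5*(-2 + 4) = 5*2 = 10)
-32*(-1*(-4) - V(6, 6)) + j = -32*(-1*(-4) - (1 + 2*6*6)) + 10 = -32*(4 - (1 + 72)) + 10 = -32*(4 - 1*73) + 10 = -32*(4 - 73) + 10 = -32*(-69) + 10 = 2208 + 10 = 2218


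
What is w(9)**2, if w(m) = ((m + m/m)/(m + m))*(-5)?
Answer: 625/81 ≈ 7.7160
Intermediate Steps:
w(m) = -5*(1 + m)/(2*m) (w(m) = ((m + 1)/((2*m)))*(-5) = ((1 + m)*(1/(2*m)))*(-5) = ((1 + m)/(2*m))*(-5) = -5*(1 + m)/(2*m))
w(9)**2 = ((5/2)*(-1 - 1*9)/9)**2 = ((5/2)*(1/9)*(-1 - 9))**2 = ((5/2)*(1/9)*(-10))**2 = (-25/9)**2 = 625/81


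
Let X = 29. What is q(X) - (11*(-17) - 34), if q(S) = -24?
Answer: 197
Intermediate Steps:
q(X) - (11*(-17) - 34) = -24 - (11*(-17) - 34) = -24 - (-187 - 34) = -24 - 1*(-221) = -24 + 221 = 197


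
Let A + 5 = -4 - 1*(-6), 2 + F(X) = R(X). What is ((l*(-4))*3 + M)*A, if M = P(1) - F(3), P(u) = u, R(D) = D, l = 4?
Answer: 144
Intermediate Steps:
F(X) = -2 + X
M = 0 (M = 1 - (-2 + 3) = 1 - 1*1 = 1 - 1 = 0)
A = -3 (A = -5 + (-4 - 1*(-6)) = -5 + (-4 + 6) = -5 + 2 = -3)
((l*(-4))*3 + M)*A = ((4*(-4))*3 + 0)*(-3) = (-16*3 + 0)*(-3) = (-48 + 0)*(-3) = -48*(-3) = 144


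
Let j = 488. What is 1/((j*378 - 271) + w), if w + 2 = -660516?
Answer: -1/476325 ≈ -2.0994e-6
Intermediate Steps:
w = -660518 (w = -2 - 660516 = -660518)
1/((j*378 - 271) + w) = 1/((488*378 - 271) - 660518) = 1/((184464 - 271) - 660518) = 1/(184193 - 660518) = 1/(-476325) = -1/476325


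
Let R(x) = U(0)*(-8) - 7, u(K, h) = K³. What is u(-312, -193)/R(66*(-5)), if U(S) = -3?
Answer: -30371328/17 ≈ -1.7865e+6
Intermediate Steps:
R(x) = 17 (R(x) = -3*(-8) - 7 = 24 - 7 = 17)
u(-312, -193)/R(66*(-5)) = (-312)³/17 = -30371328*1/17 = -30371328/17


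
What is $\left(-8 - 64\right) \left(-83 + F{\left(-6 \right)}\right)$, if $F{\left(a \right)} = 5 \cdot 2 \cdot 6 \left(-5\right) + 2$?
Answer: $27432$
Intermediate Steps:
$F{\left(a \right)} = -298$ ($F{\left(a \right)} = 5 \cdot 12 \left(-5\right) + 2 = 5 \left(-60\right) + 2 = -300 + 2 = -298$)
$\left(-8 - 64\right) \left(-83 + F{\left(-6 \right)}\right) = \left(-8 - 64\right) \left(-83 - 298\right) = \left(-72\right) \left(-381\right) = 27432$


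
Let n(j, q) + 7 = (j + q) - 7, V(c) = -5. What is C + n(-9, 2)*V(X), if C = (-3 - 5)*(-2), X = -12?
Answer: 121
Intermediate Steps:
n(j, q) = -14 + j + q (n(j, q) = -7 + ((j + q) - 7) = -7 + (-7 + j + q) = -14 + j + q)
C = 16 (C = -8*(-2) = 16)
C + n(-9, 2)*V(X) = 16 + (-14 - 9 + 2)*(-5) = 16 - 21*(-5) = 16 + 105 = 121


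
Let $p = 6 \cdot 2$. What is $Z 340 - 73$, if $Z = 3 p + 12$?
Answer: $16247$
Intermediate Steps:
$p = 12$
$Z = 48$ ($Z = 3 \cdot 12 + 12 = 36 + 12 = 48$)
$Z 340 - 73 = 48 \cdot 340 - 73 = 16320 - 73 = 16247$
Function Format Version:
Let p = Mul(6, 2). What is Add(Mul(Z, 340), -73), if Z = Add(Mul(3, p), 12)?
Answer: 16247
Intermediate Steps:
p = 12
Z = 48 (Z = Add(Mul(3, 12), 12) = Add(36, 12) = 48)
Add(Mul(Z, 340), -73) = Add(Mul(48, 340), -73) = Add(16320, -73) = 16247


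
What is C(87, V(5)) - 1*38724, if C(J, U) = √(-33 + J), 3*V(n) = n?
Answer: -38724 + 3*√6 ≈ -38717.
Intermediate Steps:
V(n) = n/3
C(87, V(5)) - 1*38724 = √(-33 + 87) - 1*38724 = √54 - 38724 = 3*√6 - 38724 = -38724 + 3*√6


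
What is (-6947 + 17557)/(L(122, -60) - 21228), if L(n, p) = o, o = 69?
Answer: -10610/21159 ≈ -0.50144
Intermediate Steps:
L(n, p) = 69
(-6947 + 17557)/(L(122, -60) - 21228) = (-6947 + 17557)/(69 - 21228) = 10610/(-21159) = 10610*(-1/21159) = -10610/21159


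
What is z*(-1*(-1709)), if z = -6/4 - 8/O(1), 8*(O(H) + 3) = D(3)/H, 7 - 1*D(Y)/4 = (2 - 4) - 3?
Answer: -42725/6 ≈ -7120.8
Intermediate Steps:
D(Y) = 48 (D(Y) = 28 - 4*((2 - 4) - 3) = 28 - 4*(-2 - 3) = 28 - 4*(-5) = 28 + 20 = 48)
O(H) = -3 + 6/H (O(H) = -3 + (48/H)/8 = -3 + 6/H)
z = -25/6 (z = -6/4 - 8/(-3 + 6/1) = -6*¼ - 8/(-3 + 6*1) = -3/2 - 8/(-3 + 6) = -3/2 - 8/3 = -25/6 ≈ -4.1667)
z*(-1*(-1709)) = -(-25)*(-1709)/6 = -25/6*1709 = -42725/6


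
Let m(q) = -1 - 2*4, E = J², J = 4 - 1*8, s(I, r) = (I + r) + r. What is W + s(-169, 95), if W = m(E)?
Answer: 12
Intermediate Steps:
s(I, r) = I + 2*r
J = -4 (J = 4 - 8 = -4)
E = 16 (E = (-4)² = 16)
m(q) = -9 (m(q) = -1 - 8 = -9)
W = -9
W + s(-169, 95) = -9 + (-169 + 2*95) = -9 + (-169 + 190) = -9 + 21 = 12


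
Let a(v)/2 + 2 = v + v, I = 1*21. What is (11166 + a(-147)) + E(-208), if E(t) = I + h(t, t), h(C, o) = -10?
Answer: 10585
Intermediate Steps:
I = 21
E(t) = 11 (E(t) = 21 - 10 = 11)
a(v) = -4 + 4*v (a(v) = -4 + 2*(v + v) = -4 + 2*(2*v) = -4 + 4*v)
(11166 + a(-147)) + E(-208) = (11166 + (-4 + 4*(-147))) + 11 = (11166 + (-4 - 588)) + 11 = (11166 - 592) + 11 = 10574 + 11 = 10585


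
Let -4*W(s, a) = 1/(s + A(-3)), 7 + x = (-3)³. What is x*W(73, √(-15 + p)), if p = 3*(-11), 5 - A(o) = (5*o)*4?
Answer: 17/276 ≈ 0.061594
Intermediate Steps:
A(o) = 5 - 20*o (A(o) = 5 - 5*o*4 = 5 - 20*o)
x = -34 (x = -7 + (-3)³ = -7 - 27 = -34)
p = -33
W(s, a) = -1/(4*(65 + s)) (W(s, a) = -1/(4*(s + (5 - 20*(-3)))) = -1/(4*(s + (5 + 60))) = -1/(4*(s + 65)) = -1/(4*(65 + s)))
x*W(73, √(-15 + p)) = -(-34)/(260 + 4*73) = -(-34)/(260 + 292) = -(-34)/552 = -34*(-1/552) = 17/276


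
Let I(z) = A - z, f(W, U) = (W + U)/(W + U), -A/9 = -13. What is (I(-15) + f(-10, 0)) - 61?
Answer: 72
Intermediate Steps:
A = 117 (A = -9*(-13) = 117)
f(W, U) = 1 (f(W, U) = (U + W)/(U + W) = 1)
I(z) = 117 - z
(I(-15) + f(-10, 0)) - 61 = ((117 - 1*(-15)) + 1) - 61 = ((117 + 15) + 1) - 61 = (132 + 1) - 61 = 133 - 61 = 72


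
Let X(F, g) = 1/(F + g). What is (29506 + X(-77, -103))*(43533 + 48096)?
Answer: 54072095299/20 ≈ 2.7036e+9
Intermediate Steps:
(29506 + X(-77, -103))*(43533 + 48096) = (29506 + 1/(-77 - 103))*(43533 + 48096) = (29506 + 1/(-180))*91629 = (29506 - 1/180)*91629 = (5311079/180)*91629 = 54072095299/20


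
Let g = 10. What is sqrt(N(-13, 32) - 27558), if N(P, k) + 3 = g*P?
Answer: I*sqrt(27691) ≈ 166.41*I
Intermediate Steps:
N(P, k) = -3 + 10*P
sqrt(N(-13, 32) - 27558) = sqrt((-3 + 10*(-13)) - 27558) = sqrt((-3 - 130) - 27558) = sqrt(-133 - 27558) = sqrt(-27691) = I*sqrt(27691)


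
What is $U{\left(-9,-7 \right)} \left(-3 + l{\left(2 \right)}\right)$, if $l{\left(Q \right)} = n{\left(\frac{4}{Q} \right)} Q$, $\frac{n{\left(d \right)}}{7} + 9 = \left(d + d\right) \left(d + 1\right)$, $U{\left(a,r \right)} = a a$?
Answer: $3159$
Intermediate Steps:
$U{\left(a,r \right)} = a^{2}$
$n{\left(d \right)} = -63 + 14 d \left(1 + d\right)$ ($n{\left(d \right)} = -63 + 7 \left(d + d\right) \left(d + 1\right) = -63 + 7 \cdot 2 d \left(1 + d\right) = -63 + 14 d \left(1 + d\right)$)
$l{\left(Q \right)} = Q \left(-63 + \frac{56}{Q} + \frac{224}{Q^{2}}\right)$ ($l{\left(Q \right)} = \left(-63 + 14 \frac{4}{Q} + 14 \left(\frac{4}{Q}\right)^{2}\right) Q = \left(-63 + \frac{56}{Q} + 14 \frac{16}{Q^{2}}\right) Q = \left(-63 + \frac{56}{Q} + \frac{224}{Q^{2}}\right) Q = Q \left(-63 + \frac{56}{Q} + \frac{224}{Q^{2}}\right)$)
$U{\left(-9,-7 \right)} \left(-3 + l{\left(2 \right)}\right) = \left(-9\right)^{2} \left(-3 + \left(56 - 126 + \frac{224}{2}\right)\right) = 81 \left(-3 + \left(56 - 126 + 224 \cdot \frac{1}{2}\right)\right) = 81 \left(-3 + \left(56 - 126 + 112\right)\right) = 81 \left(-3 + 42\right) = 81 \cdot 39 = 3159$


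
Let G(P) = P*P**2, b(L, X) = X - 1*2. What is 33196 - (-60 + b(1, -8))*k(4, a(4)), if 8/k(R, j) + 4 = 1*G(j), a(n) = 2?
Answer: 33336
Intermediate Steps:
b(L, X) = -2 + X (b(L, X) = X - 2 = -2 + X)
G(P) = P**3
k(R, j) = 8/(-4 + j**3) (k(R, j) = 8/(-4 + 1*j**3) = 8/(-4 + j**3))
33196 - (-60 + b(1, -8))*k(4, a(4)) = 33196 - (-60 + (-2 - 8))*8/(-4 + 2**3) = 33196 - (-60 - 10)*8/(-4 + 8) = 33196 - (-70)*8/4 = 33196 - (-70)*8*(1/4) = 33196 - (-70)*2 = 33196 - 1*(-140) = 33196 + 140 = 33336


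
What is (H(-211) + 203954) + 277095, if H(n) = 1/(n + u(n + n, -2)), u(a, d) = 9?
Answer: 97171897/202 ≈ 4.8105e+5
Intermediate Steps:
H(n) = 1/(9 + n) (H(n) = 1/(n + 9) = 1/(9 + n))
(H(-211) + 203954) + 277095 = (1/(9 - 211) + 203954) + 277095 = (1/(-202) + 203954) + 277095 = (-1/202 + 203954) + 277095 = 41198707/202 + 277095 = 97171897/202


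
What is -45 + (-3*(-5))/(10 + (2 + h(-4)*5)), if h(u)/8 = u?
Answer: -6675/148 ≈ -45.101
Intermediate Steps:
h(u) = 8*u
-45 + (-3*(-5))/(10 + (2 + h(-4)*5)) = -45 + (-3*(-5))/(10 + (2 + (8*(-4))*5)) = -45 + 15/(10 + (2 - 32*5)) = -45 + 15/(10 + (2 - 160)) = -45 + 15/(10 - 158) = -45 + 15/(-148) = -45 - 1/148*15 = -45 - 15/148 = -6675/148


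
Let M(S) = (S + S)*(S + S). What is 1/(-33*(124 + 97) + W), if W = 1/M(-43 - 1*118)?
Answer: -103684/756167411 ≈ -0.00013712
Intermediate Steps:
M(S) = 4*S**2 (M(S) = (2*S)*(2*S) = 4*S**2)
W = 1/103684 (W = 1/(4*(-43 - 1*118)**2) = 1/(4*(-43 - 118)**2) = 1/(4*(-161)**2) = 1/(4*25921) = 1/103684 ≈ 9.6447e-6)
1/(-33*(124 + 97) + W) = 1/(-33*(124 + 97) + 1/103684) = 1/(-33*221 + 1/103684) = 1/(-7293 + 1/103684) = 1/(-756167411/103684) = -103684/756167411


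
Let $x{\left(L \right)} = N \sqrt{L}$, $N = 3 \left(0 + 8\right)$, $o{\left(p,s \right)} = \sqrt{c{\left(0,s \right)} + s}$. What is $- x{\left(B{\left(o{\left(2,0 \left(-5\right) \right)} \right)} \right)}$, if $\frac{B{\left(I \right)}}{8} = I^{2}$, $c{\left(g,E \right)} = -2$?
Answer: $- 96 i \approx - 96.0 i$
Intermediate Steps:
$o{\left(p,s \right)} = \sqrt{-2 + s}$
$B{\left(I \right)} = 8 I^{2}$
$N = 24$ ($N = 3 \cdot 8 = 24$)
$x{\left(L \right)} = 24 \sqrt{L}$
$- x{\left(B{\left(o{\left(2,0 \left(-5\right) \right)} \right)} \right)} = - 24 \sqrt{8 \left(\sqrt{-2 + 0 \left(-5\right)}\right)^{2}} = - 24 \sqrt{8 \left(\sqrt{-2 + 0}\right)^{2}} = - 24 \sqrt{8 \left(\sqrt{-2}\right)^{2}} = - 24 \sqrt{8 \left(i \sqrt{2}\right)^{2}} = - 24 \sqrt{8 \left(-2\right)} = - 24 \sqrt{-16} = - 24 \cdot 4 i = - 96 i$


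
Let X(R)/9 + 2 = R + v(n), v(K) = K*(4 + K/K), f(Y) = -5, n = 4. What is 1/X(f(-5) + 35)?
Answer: 1/432 ≈ 0.0023148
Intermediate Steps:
v(K) = 5*K (v(K) = K*(4 + 1) = K*5 = 5*K)
X(R) = 162 + 9*R (X(R) = -18 + 9*(R + 5*4) = -18 + 9*(R + 20) = -18 + 9*(20 + R) = -18 + (180 + 9*R) = 162 + 9*R)
1/X(f(-5) + 35) = 1/(162 + 9*(-5 + 35)) = 1/(162 + 9*30) = 1/(162 + 270) = 1/432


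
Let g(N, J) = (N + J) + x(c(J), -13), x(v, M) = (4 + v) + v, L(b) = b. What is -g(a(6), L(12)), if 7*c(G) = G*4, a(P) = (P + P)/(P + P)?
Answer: -215/7 ≈ -30.714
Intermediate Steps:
a(P) = 1 (a(P) = (2*P)/((2*P)) = (2*P)*(1/(2*P)) = 1)
c(G) = 4*G/7 (c(G) = (G*4)/7 = (4*G)/7 = 4*G/7)
x(v, M) = 4 + 2*v
g(N, J) = 4 + N + 15*J/7 (g(N, J) = (N + J) + (4 + 2*(4*J/7)) = (J + N) + (4 + 8*J/7) = 4 + N + 15*J/7)
-g(a(6), L(12)) = -(4 + 1 + (15/7)*12) = -(4 + 1 + 180/7) = -1*215/7 = -215/7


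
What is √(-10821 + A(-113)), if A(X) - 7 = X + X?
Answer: 4*I*√690 ≈ 105.07*I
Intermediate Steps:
A(X) = 7 + 2*X (A(X) = 7 + (X + X) = 7 + 2*X)
√(-10821 + A(-113)) = √(-10821 + (7 + 2*(-113))) = √(-10821 + (7 - 226)) = √(-10821 - 219) = √(-11040) = 4*I*√690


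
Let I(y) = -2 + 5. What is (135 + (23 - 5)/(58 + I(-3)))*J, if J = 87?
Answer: 718011/61 ≈ 11771.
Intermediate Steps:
I(y) = 3
(135 + (23 - 5)/(58 + I(-3)))*J = (135 + (23 - 5)/(58 + 3))*87 = (135 + 18/61)*87 = (8253/61)*87 = 718011/61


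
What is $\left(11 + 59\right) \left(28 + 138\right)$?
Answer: $11620$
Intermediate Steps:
$\left(11 + 59\right) \left(28 + 138\right) = 70 \cdot 166 = 11620$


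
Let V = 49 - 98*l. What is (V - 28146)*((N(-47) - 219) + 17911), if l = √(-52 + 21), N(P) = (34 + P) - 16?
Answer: -496277311 - 1730974*I*√31 ≈ -4.9628e+8 - 9.6376e+6*I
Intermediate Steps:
N(P) = 18 + P
l = I*√31 (l = √(-31) = I*√31 ≈ 5.5678*I)
V = 49 - 98*I*√31 ≈ 49.0 - 545.64*I
(V - 28146)*((N(-47) - 219) + 17911) = ((49 - 98*I*√31) - 28146)*(((18 - 47) - 219) + 17911) = (-28097 - 98*I*√31)*((-29 - 219) + 17911) = (-28097 - 98*I*√31)*(-248 + 17911) = (-28097 - 98*I*√31)*17663 = -496277311 - 1730974*I*√31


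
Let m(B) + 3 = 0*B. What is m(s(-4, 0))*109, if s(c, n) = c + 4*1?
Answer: -327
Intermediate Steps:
s(c, n) = 4 + c (s(c, n) = c + 4 = 4 + c)
m(B) = -3 (m(B) = -3 + 0*B = -3 + 0 = -3)
m(s(-4, 0))*109 = -3*109 = -327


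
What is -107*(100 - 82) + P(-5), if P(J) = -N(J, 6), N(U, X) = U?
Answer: -1921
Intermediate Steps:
P(J) = -J
-107*(100 - 82) + P(-5) = -107*(100 - 82) - 1*(-5) = -107*18 + 5 = -1926 + 5 = -1921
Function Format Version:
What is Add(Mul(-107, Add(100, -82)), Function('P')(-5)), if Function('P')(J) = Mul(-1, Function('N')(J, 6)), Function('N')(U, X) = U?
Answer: -1921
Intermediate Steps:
Function('P')(J) = Mul(-1, J)
Add(Mul(-107, Add(100, -82)), Function('P')(-5)) = Add(Mul(-107, Add(100, -82)), Mul(-1, -5)) = Add(Mul(-107, 18), 5) = Add(-1926, 5) = -1921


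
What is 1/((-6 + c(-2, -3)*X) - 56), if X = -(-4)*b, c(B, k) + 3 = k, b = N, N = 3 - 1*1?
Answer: -1/110 ≈ -0.0090909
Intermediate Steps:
N = 2 (N = 3 - 1 = 2)
b = 2
c(B, k) = -3 + k
X = 8 (X = -(-4)*2 = -1*(-8) = 8)
1/((-6 + c(-2, -3)*X) - 56) = 1/((-6 + (-3 - 3)*8) - 56) = 1/((-6 - 6*8) - 56) = 1/((-6 - 48) - 56) = 1/(-54 - 56) = 1/(-110) = -1/110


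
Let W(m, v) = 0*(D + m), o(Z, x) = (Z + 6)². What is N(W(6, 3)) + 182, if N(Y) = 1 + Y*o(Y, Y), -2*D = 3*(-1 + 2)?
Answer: 183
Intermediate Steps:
D = -3/2 (D = -3*(-1 + 2)/2 = -3/2 ≈ -1.5000)
o(Z, x) = (6 + Z)²
W(m, v) = 0 (W(m, v) = 0*(-3/2 + m) = 0)
N(Y) = 1 + Y*(6 + Y)²
N(W(6, 3)) + 182 = (1 + 0*(6 + 0)²) + 182 = (1 + 0*6²) + 182 = (1 + 0*36) + 182 = (1 + 0) + 182 = 1 + 182 = 183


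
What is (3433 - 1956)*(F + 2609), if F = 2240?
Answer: 7161973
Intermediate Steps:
(3433 - 1956)*(F + 2609) = (3433 - 1956)*(2240 + 2609) = 1477*4849 = 7161973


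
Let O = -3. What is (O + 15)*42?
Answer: 504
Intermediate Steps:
(O + 15)*42 = (-3 + 15)*42 = 12*42 = 504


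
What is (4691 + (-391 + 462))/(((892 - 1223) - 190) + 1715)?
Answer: 2381/597 ≈ 3.9883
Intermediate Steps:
(4691 + (-391 + 462))/(((892 - 1223) - 190) + 1715) = (4691 + 71)/((-331 - 190) + 1715) = 4762/(-521 + 1715) = 4762/1194 = 4762*(1/1194) = 2381/597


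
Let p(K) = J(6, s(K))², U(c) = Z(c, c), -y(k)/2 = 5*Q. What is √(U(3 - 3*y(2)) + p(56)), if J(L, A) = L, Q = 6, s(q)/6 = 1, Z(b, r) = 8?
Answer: 2*√11 ≈ 6.6332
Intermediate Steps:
s(q) = 6 (s(q) = 6*1 = 6)
y(k) = -60 (y(k) = -10*6 = -2*30 = -60)
U(c) = 8
p(K) = 36 (p(K) = 6² = 36)
√(U(3 - 3*y(2)) + p(56)) = √(8 + 36) = √44 = 2*√11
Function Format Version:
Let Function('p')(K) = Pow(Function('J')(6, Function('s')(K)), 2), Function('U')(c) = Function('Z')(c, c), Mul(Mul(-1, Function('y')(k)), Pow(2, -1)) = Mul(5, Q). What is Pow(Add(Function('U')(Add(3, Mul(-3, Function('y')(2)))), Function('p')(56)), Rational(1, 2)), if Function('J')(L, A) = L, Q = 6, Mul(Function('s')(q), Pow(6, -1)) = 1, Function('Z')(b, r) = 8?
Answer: Mul(2, Pow(11, Rational(1, 2))) ≈ 6.6332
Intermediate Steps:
Function('s')(q) = 6 (Function('s')(q) = Mul(6, 1) = 6)
Function('y')(k) = -60 (Function('y')(k) = Mul(-2, Mul(5, 6)) = Mul(-2, 30) = -60)
Function('U')(c) = 8
Function('p')(K) = 36 (Function('p')(K) = Pow(6, 2) = 36)
Pow(Add(Function('U')(Add(3, Mul(-3, Function('y')(2)))), Function('p')(56)), Rational(1, 2)) = Pow(Add(8, 36), Rational(1, 2)) = Pow(44, Rational(1, 2)) = Mul(2, Pow(11, Rational(1, 2)))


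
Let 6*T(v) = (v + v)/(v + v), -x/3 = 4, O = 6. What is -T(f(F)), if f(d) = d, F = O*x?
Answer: -1/6 ≈ -0.16667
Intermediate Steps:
x = -12 (x = -3*4 = -12)
F = -72 (F = 6*(-12) = -72)
T(v) = 1/6 (T(v) = ((v + v)/(v + v))/6 = ((2*v)/((2*v)))/6 = ((2*v)*(1/(2*v)))/6 = (1/6)*1 = 1/6)
-T(f(F)) = -1*1/6 = -1/6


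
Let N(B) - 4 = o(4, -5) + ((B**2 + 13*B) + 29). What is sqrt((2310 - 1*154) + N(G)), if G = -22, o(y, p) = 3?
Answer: sqrt(2390) ≈ 48.888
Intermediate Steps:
N(B) = 36 + B**2 + 13*B (N(B) = 4 + (3 + ((B**2 + 13*B) + 29)) = 4 + (3 + (29 + B**2 + 13*B)) = 4 + (32 + B**2 + 13*B) = 36 + B**2 + 13*B)
sqrt((2310 - 1*154) + N(G)) = sqrt((2310 - 1*154) + (36 + (-22)**2 + 13*(-22))) = sqrt((2310 - 154) + (36 + 484 - 286)) = sqrt(2156 + 234) = sqrt(2390)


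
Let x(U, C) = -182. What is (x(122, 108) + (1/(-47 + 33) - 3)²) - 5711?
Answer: -1153179/196 ≈ -5883.6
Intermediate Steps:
(x(122, 108) + (1/(-47 + 33) - 3)²) - 5711 = (-182 + (1/(-47 + 33) - 3)²) - 5711 = (-182 + (1/(-14) - 3)²) - 5711 = (-182 + (-1/14 - 3)²) - 5711 = (-182 + (-43/14)²) - 5711 = (-182 + 1849/196) - 5711 = -33823/196 - 5711 = -1153179/196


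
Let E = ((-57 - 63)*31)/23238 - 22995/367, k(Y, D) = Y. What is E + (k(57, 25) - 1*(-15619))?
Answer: 22192438141/1421391 ≈ 15613.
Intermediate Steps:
E = -89287175/1421391 (E = -120*31*(1/23238) - 22995*1/367 = -3720*1/23238 - 22995/367 = -620/3873 - 22995/367 = -89287175/1421391 ≈ -62.817)
E + (k(57, 25) - 1*(-15619)) = -89287175/1421391 + (57 - 1*(-15619)) = -89287175/1421391 + (57 + 15619) = -89287175/1421391 + 15676 = 22192438141/1421391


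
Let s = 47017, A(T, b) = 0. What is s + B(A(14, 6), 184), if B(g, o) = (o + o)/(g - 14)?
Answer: 328935/7 ≈ 46991.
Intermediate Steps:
B(g, o) = 2*o/(-14 + g) (B(g, o) = (2*o)/(-14 + g) = 2*o/(-14 + g))
s + B(A(14, 6), 184) = 47017 + 2*184/(-14 + 0) = 47017 + 2*184/(-14) = 47017 + 2*184*(-1/14) = 47017 - 184/7 = 328935/7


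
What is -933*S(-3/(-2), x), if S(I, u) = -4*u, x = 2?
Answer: 7464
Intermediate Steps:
-933*S(-3/(-2), x) = -(-3732)*2 = -933*(-8) = 7464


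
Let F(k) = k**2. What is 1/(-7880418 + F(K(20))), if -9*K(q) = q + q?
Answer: -81/638312258 ≈ -1.2690e-7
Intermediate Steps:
K(q) = -2*q/9 (K(q) = -(q + q)/9 = -2*q/9)
1/(-7880418 + F(K(20))) = 1/(-7880418 + (-2/9*20)**2) = 1/(-7880418 + (-40/9)**2) = 1/(-7880418 + 1600/81) = 1/(-638312258/81) = -81/638312258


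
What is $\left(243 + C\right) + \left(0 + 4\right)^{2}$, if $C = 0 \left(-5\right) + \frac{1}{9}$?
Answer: $\frac{2332}{9} \approx 259.11$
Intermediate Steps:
$C = \frac{1}{9}$ ($C = 0 + \frac{1}{9} = \frac{1}{9} \approx 0.11111$)
$\left(243 + C\right) + \left(0 + 4\right)^{2} = \left(243 + \frac{1}{9}\right) + \left(0 + 4\right)^{2} = \frac{2188}{9} + 4^{2} = \frac{2188}{9} + 16 = \frac{2332}{9}$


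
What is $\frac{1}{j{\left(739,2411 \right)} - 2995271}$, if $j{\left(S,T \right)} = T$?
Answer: $- \frac{1}{2992860} \approx -3.3413 \cdot 10^{-7}$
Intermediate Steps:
$\frac{1}{j{\left(739,2411 \right)} - 2995271} = \frac{1}{2411 - 2995271} = \frac{1}{-2992860} = - \frac{1}{2992860}$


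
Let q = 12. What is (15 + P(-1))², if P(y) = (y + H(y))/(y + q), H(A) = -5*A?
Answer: 28561/121 ≈ 236.04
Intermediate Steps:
P(y) = -4*y/(12 + y) (P(y) = (y - 5*y)/(y + 12) = (-4*y)/(12 + y) = -4*y/(12 + y))
(15 + P(-1))² = (15 - 4*(-1)/(12 - 1))² = (15 - 4*(-1)/11)² = (15 - 4*(-1)*1/11)² = (15 + 4/11)² = (169/11)² = 28561/121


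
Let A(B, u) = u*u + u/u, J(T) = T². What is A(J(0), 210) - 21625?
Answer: 22476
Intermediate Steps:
A(B, u) = 1 + u² (A(B, u) = u² + 1 = 1 + u²)
A(J(0), 210) - 21625 = (1 + 210²) - 21625 = (1 + 44100) - 21625 = 44101 - 21625 = 22476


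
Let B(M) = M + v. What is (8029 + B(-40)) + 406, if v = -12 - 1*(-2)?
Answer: 8385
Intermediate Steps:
v = -10 (v = -12 + 2 = -10)
B(M) = -10 + M (B(M) = M - 10 = -10 + M)
(8029 + B(-40)) + 406 = (8029 + (-10 - 40)) + 406 = (8029 - 50) + 406 = 7979 + 406 = 8385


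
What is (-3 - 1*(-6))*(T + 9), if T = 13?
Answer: 66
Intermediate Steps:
(-3 - 1*(-6))*(T + 9) = (-3 - 1*(-6))*(13 + 9) = (-3 + 6)*22 = 3*22 = 66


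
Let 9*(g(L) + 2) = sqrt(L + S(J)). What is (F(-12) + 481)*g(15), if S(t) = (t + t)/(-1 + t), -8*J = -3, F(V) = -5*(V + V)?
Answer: -1202 + 601*sqrt(345)/45 ≈ -953.93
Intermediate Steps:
F(V) = -10*V
J = 3/8 (J = -1/8*(-3) = 3/8 ≈ 0.37500)
S(t) = 2*t/(-1 + t) (S(t) = (2*t)/(-1 + t) = 2*t/(-1 + t))
g(L) = -2 + sqrt(-6/5 + L)/9 (g(L) = -2 + sqrt(L + 2*(3/8)/(-1 + 3/8))/9 = -2 + sqrt(L + 2*(3/8)/(-5/8))/9 = -2 + sqrt(L + 2*(3/8)*(-8/5))/9 = -2 + sqrt(L - 6/5)/9 = -2 + sqrt(-6/5 + L)/9)
(F(-12) + 481)*g(15) = (-10*(-12) + 481)*(-2 + sqrt(-30 + 25*15)/45) = (120 + 481)*(-2 + sqrt(-30 + 375)/45) = 601*(-2 + sqrt(345)/45) = -1202 + 601*sqrt(345)/45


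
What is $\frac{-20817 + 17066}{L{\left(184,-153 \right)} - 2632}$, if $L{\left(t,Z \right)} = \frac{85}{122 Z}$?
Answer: $\frac{4118598}{2889941} \approx 1.4251$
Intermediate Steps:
$L{\left(t,Z \right)} = \frac{85}{122 Z}$ ($L{\left(t,Z \right)} = 85 \frac{1}{122 Z} = \frac{85}{122 Z}$)
$\frac{-20817 + 17066}{L{\left(184,-153 \right)} - 2632} = \frac{-20817 + 17066}{\frac{85}{122 \left(-153\right)} - 2632} = - \frac{3751}{\frac{85}{122} \left(- \frac{1}{153}\right) - 2632} = - \frac{3751}{- \frac{5}{1098} - 2632} = - \frac{3751}{- \frac{2889941}{1098}} = \left(-3751\right) \left(- \frac{1098}{2889941}\right) = \frac{4118598}{2889941}$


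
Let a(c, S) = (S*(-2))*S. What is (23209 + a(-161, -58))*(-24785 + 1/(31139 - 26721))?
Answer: -1804671626049/4418 ≈ -4.0848e+8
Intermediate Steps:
a(c, S) = -2*S**2 (a(c, S) = (-2*S)*S = -2*S**2)
(23209 + a(-161, -58))*(-24785 + 1/(31139 - 26721)) = (23209 - 2*(-58)**2)*(-24785 + 1/(31139 - 26721)) = (23209 - 2*3364)*(-24785 + 1/4418) = (23209 - 6728)*(-24785 + 1/4418) = 16481*(-109500129/4418) = -1804671626049/4418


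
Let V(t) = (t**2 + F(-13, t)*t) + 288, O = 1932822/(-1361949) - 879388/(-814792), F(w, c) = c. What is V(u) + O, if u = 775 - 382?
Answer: 28592076601700273/92475429134 ≈ 3.0919e+5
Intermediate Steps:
u = 393
O = -31430524651/92475429134 (O = 1932822*(-1/1361949) - 879388*(-1/814792) = -644274/453983 + 219847/203698 = -31430524651/92475429134 ≈ -0.33988)
V(t) = 288 + 2*t**2 (V(t) = (t**2 + t*t) + 288 = (t**2 + t**2) + 288 = 2*t**2 + 288 = 288 + 2*t**2)
V(u) + O = (288 + 2*393**2) - 31430524651/92475429134 = (288 + 2*154449) - 31430524651/92475429134 = (288 + 308898) - 31430524651/92475429134 = 309186 - 31430524651/92475429134 = 28592076601700273/92475429134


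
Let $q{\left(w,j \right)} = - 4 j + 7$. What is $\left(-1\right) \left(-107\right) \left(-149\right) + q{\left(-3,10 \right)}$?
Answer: $-15976$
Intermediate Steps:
$q{\left(w,j \right)} = 7 - 4 j$
$\left(-1\right) \left(-107\right) \left(-149\right) + q{\left(-3,10 \right)} = \left(-1\right) \left(-107\right) \left(-149\right) + \left(7 - 40\right) = 107 \left(-149\right) + \left(7 - 40\right) = -15943 - 33 = -15976$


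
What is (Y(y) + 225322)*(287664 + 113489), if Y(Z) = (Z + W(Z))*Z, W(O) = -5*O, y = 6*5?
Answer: 88944445466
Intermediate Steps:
y = 30
Y(Z) = -4*Z² (Y(Z) = (Z - 5*Z)*Z = (-4*Z)*Z = -4*Z²)
(Y(y) + 225322)*(287664 + 113489) = (-4*30² + 225322)*(287664 + 113489) = (-4*900 + 225322)*401153 = (-3600 + 225322)*401153 = 221722*401153 = 88944445466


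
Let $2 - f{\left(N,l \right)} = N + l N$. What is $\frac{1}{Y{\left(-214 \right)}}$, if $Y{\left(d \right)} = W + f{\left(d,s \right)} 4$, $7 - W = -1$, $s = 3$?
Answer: $\frac{1}{3440} \approx 0.0002907$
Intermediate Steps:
$f{\left(N,l \right)} = 2 - N - N l$ ($f{\left(N,l \right)} = 2 - \left(N + l N\right) = 2 - \left(N + N l\right) = 2 - N - N l$)
$W = 8$ ($W = 7 - -1 = 7 + 1 = 8$)
$Y{\left(d \right)} = 16 - 16 d$ ($Y{\left(d \right)} = 8 + \left(2 - d - d 3\right) 4 = 8 + \left(2 - d - 3 d\right) 4 = 8 + \left(2 - 4 d\right) 4 = 8 - \left(-8 + 16 d\right) = 16 - 16 d$)
$\frac{1}{Y{\left(-214 \right)}} = \frac{1}{16 - -3424} = \frac{1}{16 + 3424} = \frac{1}{3440}$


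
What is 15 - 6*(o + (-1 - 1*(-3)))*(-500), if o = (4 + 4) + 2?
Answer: 36015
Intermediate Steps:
o = 10 (o = 8 + 2 = 10)
15 - 6*(o + (-1 - 1*(-3)))*(-500) = 15 - 6*(10 + (-1 - 1*(-3)))*(-500) = 15 - 6*(10 + (-1 + 3))*(-500) = 15 - 6*(10 + 2)*(-500) = 15 - 6*12*(-500) = 15 - 72*(-500) = 15 + 36000 = 36015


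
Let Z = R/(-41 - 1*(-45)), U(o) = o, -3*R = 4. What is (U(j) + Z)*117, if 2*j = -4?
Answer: -273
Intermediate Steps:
j = -2 (j = (½)*(-4) = -2)
R = -4/3 (R = -⅓*4 = -4/3 ≈ -1.3333)
Z = -⅓ (Z = -4/(3*(-41 - 1*(-45))) = -4/(3*(-41 + 45)) = -4/3/4 = -4/3*¼ = -⅓ ≈ -0.33333)
(U(j) + Z)*117 = (-2 - ⅓)*117 = -7/3*117 = -273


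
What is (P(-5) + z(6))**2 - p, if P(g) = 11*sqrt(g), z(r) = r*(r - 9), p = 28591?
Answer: -28872 - 396*I*sqrt(5) ≈ -28872.0 - 885.48*I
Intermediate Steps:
z(r) = r*(-9 + r)
(P(-5) + z(6))**2 - p = (11*sqrt(-5) + 6*(-9 + 6))**2 - 1*28591 = (11*(I*sqrt(5)) + 6*(-3))**2 - 28591 = (11*I*sqrt(5) - 18)**2 - 28591 = (-18 + 11*I*sqrt(5))**2 - 28591 = -28591 + (-18 + 11*I*sqrt(5))**2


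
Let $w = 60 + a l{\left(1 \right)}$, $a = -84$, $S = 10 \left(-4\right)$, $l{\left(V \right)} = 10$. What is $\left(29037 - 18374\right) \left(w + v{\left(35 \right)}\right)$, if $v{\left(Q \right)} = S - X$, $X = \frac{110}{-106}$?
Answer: $- \frac{462827515}{53} \approx -8.7326 \cdot 10^{6}$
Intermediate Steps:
$S = -40$
$X = - \frac{55}{53}$ ($X = 110 \left(- \frac{1}{106}\right) = - \frac{55}{53} \approx -1.0377$)
$v{\left(Q \right)} = - \frac{2065}{53}$ ($v{\left(Q \right)} = -40 - - \frac{55}{53} = -40 + \frac{55}{53} = - \frac{2065}{53}$)
$w = -780$ ($w = 60 - 840 = -780$)
$\left(29037 - 18374\right) \left(w + v{\left(35 \right)}\right) = \left(29037 - 18374\right) \left(-780 - \frac{2065}{53}\right) = 10663 \left(- \frac{43405}{53}\right) = - \frac{462827515}{53}$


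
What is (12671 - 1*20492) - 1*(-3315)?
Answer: -4506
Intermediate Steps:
(12671 - 1*20492) - 1*(-3315) = (12671 - 20492) + 3315 = -7821 + 3315 = -4506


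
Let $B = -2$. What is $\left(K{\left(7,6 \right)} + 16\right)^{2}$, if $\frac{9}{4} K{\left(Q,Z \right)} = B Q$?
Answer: $\frac{7744}{81} \approx 95.605$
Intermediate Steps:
$K{\left(Q,Z \right)} = - \frac{8 Q}{9}$ ($K{\left(Q,Z \right)} = \frac{4 \left(- 2 Q\right)}{9} = - \frac{8 Q}{9}$)
$\left(K{\left(7,6 \right)} + 16\right)^{2} = \left(\left(- \frac{8}{9}\right) 7 + 16\right)^{2} = \left(- \frac{56}{9} + 16\right)^{2} = \left(\frac{88}{9}\right)^{2} = \frac{7744}{81}$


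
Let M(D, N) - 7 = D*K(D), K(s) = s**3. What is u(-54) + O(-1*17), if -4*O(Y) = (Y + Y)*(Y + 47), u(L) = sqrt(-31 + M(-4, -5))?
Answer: 255 + 2*sqrt(58) ≈ 270.23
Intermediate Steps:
M(D, N) = 7 + D**4 (M(D, N) = 7 + D*D**3 = 7 + D**4)
u(L) = 2*sqrt(58) (u(L) = sqrt(-31 + (7 + (-4)**4)) = sqrt(-31 + (7 + 256)) = sqrt(-31 + 263) = sqrt(232) = 2*sqrt(58))
O(Y) = -Y*(47 + Y)/2 (O(Y) = -(Y + Y)*(Y + 47)/4 = -2*Y*(47 + Y)/4 = -Y*(47 + Y)/2)
u(-54) + O(-1*17) = 2*sqrt(58) - (-1*17)*(47 - 1*17)/2 = 2*sqrt(58) - 1/2*(-17)*(47 - 17) = 2*sqrt(58) - 1/2*(-17)*30 = 2*sqrt(58) + 255 = 255 + 2*sqrt(58)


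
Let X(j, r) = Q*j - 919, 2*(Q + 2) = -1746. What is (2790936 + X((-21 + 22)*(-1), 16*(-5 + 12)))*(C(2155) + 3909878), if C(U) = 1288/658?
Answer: 512866476627336/47 ≈ 1.0912e+13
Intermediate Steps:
Q = -875 (Q = -2 + (½)*(-1746) = -2 - 873 = -875)
C(U) = 92/47 (C(U) = 1288*(1/658) = 92/47)
X(j, r) = -919 - 875*j (X(j, r) = -875*j - 919 = -919 - 875*j)
(2790936 + X((-21 + 22)*(-1), 16*(-5 + 12)))*(C(2155) + 3909878) = (2790936 + (-919 - 875*(-21 + 22)*(-1)))*(92/47 + 3909878) = (2790936 + (-919 - 875*(-1)))*(183764358/47) = (2790936 + (-919 + 875))*(183764358/47) = (2790936 - 44)*(183764358/47) = 2790892*(183764358/47) = 512866476627336/47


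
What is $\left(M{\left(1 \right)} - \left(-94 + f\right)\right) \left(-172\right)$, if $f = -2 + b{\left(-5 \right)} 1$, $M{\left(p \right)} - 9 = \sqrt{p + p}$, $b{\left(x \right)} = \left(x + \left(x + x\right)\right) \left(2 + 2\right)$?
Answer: $-28380 - 172 \sqrt{2} \approx -28623.0$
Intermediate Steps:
$b{\left(x \right)} = 12 x$ ($b{\left(x \right)} = \left(x + 2 x\right) 4 = 3 x 4 = 12 x$)
$M{\left(p \right)} = 9 + \sqrt{2} \sqrt{p}$ ($M{\left(p \right)} = 9 + \sqrt{p + p} = 9 + \sqrt{2 p} = 9 + \sqrt{2} \sqrt{p}$)
$f = -62$ ($f = -2 + 12 \left(-5\right) 1 = -2 - 60 = -62$)
$\left(M{\left(1 \right)} - \left(-94 + f\right)\right) \left(-172\right) = \left(\left(9 + \sqrt{2} \sqrt{1}\right) + \left(94 - -62\right)\right) \left(-172\right) = \left(\left(9 + \sqrt{2} \cdot 1\right) + \left(94 + 62\right)\right) \left(-172\right) = \left(\left(9 + \sqrt{2}\right) + 156\right) \left(-172\right) = \left(165 + \sqrt{2}\right) \left(-172\right) = -28380 - 172 \sqrt{2}$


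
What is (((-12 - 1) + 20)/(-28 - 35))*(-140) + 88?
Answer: 932/9 ≈ 103.56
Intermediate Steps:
(((-12 - 1) + 20)/(-28 - 35))*(-140) + 88 = ((-13 + 20)/(-63))*(-140) + 88 = (7*(-1/63))*(-140) + 88 = -1/9*(-140) + 88 = 140/9 + 88 = 932/9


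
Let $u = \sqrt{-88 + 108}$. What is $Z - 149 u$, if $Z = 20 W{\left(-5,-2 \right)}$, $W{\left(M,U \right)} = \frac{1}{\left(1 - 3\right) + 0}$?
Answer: $-10 - 298 \sqrt{5} \approx -676.35$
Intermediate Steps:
$u = 2 \sqrt{5}$ ($u = \sqrt{20} = 2 \sqrt{5} \approx 4.4721$)
$W{\left(M,U \right)} = - \frac{1}{2}$ ($W{\left(M,U \right)} = \frac{1}{-2 + 0} = \frac{1}{-2} = - \frac{1}{2}$)
$Z = -10$ ($Z = 20 \left(- \frac{1}{2}\right) = -10$)
$Z - 149 u = -10 - 149 \cdot 2 \sqrt{5} = -10 - 298 \sqrt{5}$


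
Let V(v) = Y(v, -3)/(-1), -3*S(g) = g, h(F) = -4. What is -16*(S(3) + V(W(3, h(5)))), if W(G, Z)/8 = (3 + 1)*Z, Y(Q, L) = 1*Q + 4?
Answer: -1968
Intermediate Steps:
S(g) = -g/3
Y(Q, L) = 4 + Q (Y(Q, L) = Q + 4 = 4 + Q)
W(G, Z) = 32*Z (W(G, Z) = 8*((3 + 1)*Z) = 8*(4*Z) = 32*Z)
V(v) = -4 - v (V(v) = (4 + v)/(-1) = (4 + v)*(-1) = -4 - v)
-16*(S(3) + V(W(3, h(5)))) = -16*(-1/3*3 + (-4 - 32*(-4))) = -16*(-1 + (-4 - 1*(-128))) = -16*(-1 + (-4 + 128)) = -16*(-1 + 124) = -16*123 = -1968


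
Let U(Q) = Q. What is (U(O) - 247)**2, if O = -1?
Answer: 61504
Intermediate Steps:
(U(O) - 247)**2 = (-1 - 247)**2 = (-248)**2 = 61504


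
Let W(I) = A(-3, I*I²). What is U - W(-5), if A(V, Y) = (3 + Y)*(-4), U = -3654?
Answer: -4142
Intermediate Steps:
A(V, Y) = -12 - 4*Y
W(I) = -12 - 4*I³ (W(I) = -12 - 4*I*I² = -12 - 4*I³)
U - W(-5) = -3654 - (-12 - 4*(-5)³) = -3654 - (-12 - 4*(-125)) = -3654 - (-12 + 500) = -3654 - 1*488 = -3654 - 488 = -4142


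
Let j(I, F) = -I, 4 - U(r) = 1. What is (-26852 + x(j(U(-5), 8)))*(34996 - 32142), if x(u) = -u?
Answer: -76627046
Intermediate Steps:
U(r) = 3 (U(r) = 4 - 1*1 = 4 - 1 = 3)
(-26852 + x(j(U(-5), 8)))*(34996 - 32142) = (-26852 - (-1)*3)*(34996 - 32142) = (-26852 - 1*(-3))*2854 = (-26852 + 3)*2854 = -26849*2854 = -76627046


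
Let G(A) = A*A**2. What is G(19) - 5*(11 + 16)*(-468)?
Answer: 70039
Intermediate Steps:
G(A) = A**3
G(19) - 5*(11 + 16)*(-468) = 19**3 - 5*(11 + 16)*(-468) = 6859 - 5*27*(-468) = 6859 - 135*(-468) = 6859 + 63180 = 70039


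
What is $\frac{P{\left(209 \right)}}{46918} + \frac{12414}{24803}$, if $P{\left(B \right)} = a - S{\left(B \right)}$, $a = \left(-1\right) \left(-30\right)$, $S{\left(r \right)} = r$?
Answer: $\frac{578000315}{1163707154} \approx 0.49669$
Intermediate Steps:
$a = 30$
$P{\left(B \right)} = 30 - B$
$\frac{P{\left(209 \right)}}{46918} + \frac{12414}{24803} = \frac{30 - 209}{46918} + \frac{12414}{24803} = \left(30 - 209\right) \frac{1}{46918} + 12414 \cdot \frac{1}{24803} = \left(-179\right) \frac{1}{46918} + \frac{12414}{24803} = - \frac{179}{46918} + \frac{12414}{24803} = \frac{578000315}{1163707154}$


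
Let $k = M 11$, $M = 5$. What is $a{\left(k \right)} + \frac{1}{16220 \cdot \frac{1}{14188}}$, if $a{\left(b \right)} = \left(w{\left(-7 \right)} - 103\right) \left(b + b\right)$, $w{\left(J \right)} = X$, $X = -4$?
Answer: $- \frac{47723803}{4055} \approx -11769.0$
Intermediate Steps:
$w{\left(J \right)} = -4$
$k = 55$ ($k = 5 \cdot 11 = 55$)
$a{\left(b \right)} = - 214 b$ ($a{\left(b \right)} = \left(-4 - 103\right) \left(b + b\right) = - 107 \cdot 2 b = - 214 b$)
$a{\left(k \right)} + \frac{1}{16220 \cdot \frac{1}{14188}} = \left(-214\right) 55 + \frac{1}{16220 \cdot \frac{1}{14188}} = -11770 + \frac{1}{16220 \cdot \frac{1}{14188}} = -11770 + \frac{1}{\frac{4055}{3547}} = -11770 + \frac{3547}{4055} = - \frac{47723803}{4055}$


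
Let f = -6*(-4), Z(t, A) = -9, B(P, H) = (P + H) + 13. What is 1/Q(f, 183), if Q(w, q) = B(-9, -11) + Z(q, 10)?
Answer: -1/16 ≈ -0.062500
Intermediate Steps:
B(P, H) = 13 + H + P (B(P, H) = (H + P) + 13 = 13 + H + P)
f = 24
Q(w, q) = -16 (Q(w, q) = (13 - 11 - 9) - 9 = -7 - 9 = -16)
1/Q(f, 183) = 1/(-16) = -1/16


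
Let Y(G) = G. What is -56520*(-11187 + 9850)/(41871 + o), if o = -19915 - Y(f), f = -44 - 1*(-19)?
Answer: 25189080/7327 ≈ 3437.8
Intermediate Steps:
f = -25 (f = -44 + 19 = -25)
o = -19890 (o = -19915 - 1*(-25) = -19915 + 25 = -19890)
-56520*(-11187 + 9850)/(41871 + o) = -56520*(-11187 + 9850)/(41871 - 19890) = -56520/(21981/(-1337)) = -56520/(21981*(-1/1337)) = -56520/(-21981/1337) = -56520*(-1337/21981) = 25189080/7327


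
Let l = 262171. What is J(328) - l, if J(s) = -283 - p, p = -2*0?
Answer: -262454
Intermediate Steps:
p = 0
J(s) = -283 (J(s) = -283 - 1*0 = -283 + 0 = -283)
J(328) - l = -283 - 1*262171 = -283 - 262171 = -262454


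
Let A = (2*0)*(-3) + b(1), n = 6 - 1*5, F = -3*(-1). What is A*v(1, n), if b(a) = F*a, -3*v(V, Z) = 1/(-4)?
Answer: 1/4 ≈ 0.25000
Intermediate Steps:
F = 3
n = 1 (n = 6 - 5 = 1)
v(V, Z) = 1/12 (v(V, Z) = -1/3/(-4) = -1/3*(-1/4) = 1/12)
b(a) = 3*a
A = 3 (A = (2*0)*(-3) + 3*1 = 0*(-3) + 3 = 0 + 3 = 3)
A*v(1, n) = 3*(1/12) = 1/4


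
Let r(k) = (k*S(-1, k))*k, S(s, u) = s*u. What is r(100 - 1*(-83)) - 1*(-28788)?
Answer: -6099699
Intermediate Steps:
r(k) = -k³ (r(k) = (k*(-k))*k = (-k²)*k = -k³)
r(100 - 1*(-83)) - 1*(-28788) = -(100 - 1*(-83))³ - 1*(-28788) = -(100 + 83)³ + 28788 = -1*183³ + 28788 = -1*6128487 + 28788 = -6128487 + 28788 = -6099699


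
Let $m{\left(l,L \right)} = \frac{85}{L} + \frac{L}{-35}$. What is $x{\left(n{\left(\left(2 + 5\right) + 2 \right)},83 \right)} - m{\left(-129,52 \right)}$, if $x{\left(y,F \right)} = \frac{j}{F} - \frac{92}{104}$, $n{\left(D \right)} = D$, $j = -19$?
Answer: $- \frac{190703}{151060} \approx -1.2624$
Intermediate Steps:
$x{\left(y,F \right)} = - \frac{23}{26} - \frac{19}{F}$ ($x{\left(y,F \right)} = - \frac{19}{F} - \frac{92}{104} = - \frac{19}{F} - \frac{23}{26} = - \frac{23}{26} - \frac{19}{F}$)
$m{\left(l,L \right)} = \frac{85}{L} - \frac{L}{35}$ ($m{\left(l,L \right)} = \frac{85}{L} + L \left(- \frac{1}{35}\right) = \frac{85}{L} - \frac{L}{35}$)
$x{\left(n{\left(\left(2 + 5\right) + 2 \right)},83 \right)} - m{\left(-129,52 \right)} = \left(- \frac{23}{26} - \frac{19}{83}\right) - \left(\frac{85}{52} - \frac{52}{35}\right) = - \frac{2403}{2158} - \frac{271}{1820} = - \frac{190703}{151060}$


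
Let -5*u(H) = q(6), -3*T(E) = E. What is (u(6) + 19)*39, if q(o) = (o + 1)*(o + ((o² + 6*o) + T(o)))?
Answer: -17043/5 ≈ -3408.6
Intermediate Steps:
T(E) = -E/3
q(o) = (1 + o)*(o² + 20*o/3) (q(o) = (o + 1)*(o + ((o² + 6*o) - o/3)) = (1 + o)*(o + (o² + 17*o/3)) = (1 + o)*(o² + 20*o/3))
u(H) = -532/5 (u(H) = -6*(20 + 3*6² + 23*6)/15 = -6*(20 + 3*36 + 138)/15 = -6*(20 + 108 + 138)/15 = -6*266/15 = -⅕*532 = -532/5)
(u(6) + 19)*39 = (-532/5 + 19)*39 = -437/5*39 = -17043/5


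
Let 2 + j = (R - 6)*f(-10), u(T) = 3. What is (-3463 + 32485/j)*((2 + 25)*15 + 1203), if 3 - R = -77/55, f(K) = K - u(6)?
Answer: -131129988/47 ≈ -2.7900e+6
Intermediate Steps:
f(K) = -3 + K (f(K) = K - 1*3 = K - 3 = -3 + K)
R = 22/5 (R = 3 - (-77)/55 = 3 - 1*(-7/5) = 3 + 7/5 = 22/5 ≈ 4.4000)
j = 94/5 (j = -2 + (22/5 - 6)*(-3 - 10) = -2 - 8/5*(-13) = -2 + 104/5 = 94/5 ≈ 18.800)
(-3463 + 32485/j)*((2 + 25)*15 + 1203) = (-3463 + 32485/(94/5))*((2 + 25)*15 + 1203) = (-3463 + 32485*(5/94))*(27*15 + 1203) = (-3463 + 162425/94)*(405 + 1203) = -163097/94*1608 = -131129988/47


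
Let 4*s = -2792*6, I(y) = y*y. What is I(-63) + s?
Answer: -219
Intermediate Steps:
I(y) = y**2
s = -4188 (s = (-2792*6)/4 = (1/4)*(-16752) = -4188)
I(-63) + s = (-63)**2 - 4188 = 3969 - 4188 = -219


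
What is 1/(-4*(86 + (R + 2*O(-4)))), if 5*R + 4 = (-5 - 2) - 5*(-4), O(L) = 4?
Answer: -5/1916 ≈ -0.0026096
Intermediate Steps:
R = 9/5 (R = -⅘ + ((-5 - 2) - 5*(-4))/5 = -⅘ + (-7 + 20)/5 = -⅘ + (⅕)*13 = -⅘ + 13/5 = 9/5 ≈ 1.8000)
1/(-4*(86 + (R + 2*O(-4)))) = 1/(-4*(86 + (9/5 + 2*4))) = 1/(-4*(86 + (9/5 + 8))) = 1/(-4*(86 + 49/5)) = 1/(-4*479/5) = 1/(-1916/5) = -5/1916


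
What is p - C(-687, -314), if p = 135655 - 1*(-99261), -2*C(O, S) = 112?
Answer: 234972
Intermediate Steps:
C(O, S) = -56 (C(O, S) = -½*112 = -56)
p = 234916 (p = 135655 + 99261 = 234916)
p - C(-687, -314) = 234916 - 1*(-56) = 234916 + 56 = 234972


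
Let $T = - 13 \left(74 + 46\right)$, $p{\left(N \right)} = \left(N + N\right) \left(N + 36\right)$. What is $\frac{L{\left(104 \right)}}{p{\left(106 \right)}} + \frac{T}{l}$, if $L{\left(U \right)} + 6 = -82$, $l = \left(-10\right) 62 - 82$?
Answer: $\frac{75161}{33867} \approx 2.2193$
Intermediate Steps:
$p{\left(N \right)} = 2 N \left(36 + N\right)$
$l = -702$ ($l = -620 - 82 = -702$)
$L{\left(U \right)} = -88$ ($L{\left(U \right)} = -6 - 82 = -88$)
$T = -1560$ ($T = \left(-13\right) 120 = -1560$)
$\frac{L{\left(104 \right)}}{p{\left(106 \right)}} + \frac{T}{l} = - \frac{88}{2 \cdot 106 \left(36 + 106\right)} - \frac{1560}{-702} = - \frac{88}{2 \cdot 106 \cdot 142} - - \frac{20}{9} = - \frac{88}{30104} + \frac{20}{9} = \left(-88\right) \frac{1}{30104} + \frac{20}{9} = - \frac{11}{3763} + \frac{20}{9} = \frac{75161}{33867}$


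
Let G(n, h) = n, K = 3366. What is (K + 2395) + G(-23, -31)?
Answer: 5738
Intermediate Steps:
(K + 2395) + G(-23, -31) = (3366 + 2395) - 23 = 5761 - 23 = 5738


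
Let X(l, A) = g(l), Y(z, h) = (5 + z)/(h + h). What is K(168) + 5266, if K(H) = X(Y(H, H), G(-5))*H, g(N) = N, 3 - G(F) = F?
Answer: 10705/2 ≈ 5352.5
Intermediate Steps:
G(F) = 3 - F
Y(z, h) = (5 + z)/(2*h) (Y(z, h) = (5 + z)/((2*h)) = (5 + z)*(1/(2*h)) = (5 + z)/(2*h))
X(l, A) = l
K(H) = 5/2 + H/2 (K(H) = ((5 + H)/(2*H))*H = 5/2 + H/2)
K(168) + 5266 = (5/2 + (1/2)*168) + 5266 = (5/2 + 84) + 5266 = 173/2 + 5266 = 10705/2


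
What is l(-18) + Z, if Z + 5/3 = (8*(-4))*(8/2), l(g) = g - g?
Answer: -389/3 ≈ -129.67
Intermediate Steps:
l(g) = 0
Z = -389/3 (Z = -5/3 + (8*(-4))*(8/2) = -5/3 - 256/2 = -5/3 - 32*4 = -5/3 - 128 = -389/3 ≈ -129.67)
l(-18) + Z = 0 - 389/3 = -389/3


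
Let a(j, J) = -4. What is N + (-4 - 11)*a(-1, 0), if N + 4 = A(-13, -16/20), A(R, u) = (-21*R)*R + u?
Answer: -17469/5 ≈ -3493.8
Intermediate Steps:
A(R, u) = u - 21*R² (A(R, u) = -21*R² + u = u - 21*R²)
N = -17769/5 (N = -4 + (-16/20 - 21*(-13)²) = -4 + (-16*1/20 - 21*169) = -4 + (-⅘ - 3549) = -4 - 17749/5 = -17769/5 ≈ -3553.8)
N + (-4 - 11)*a(-1, 0) = -17769/5 + (-4 - 11)*(-4) = -17769/5 - 15*(-4) = -17769/5 + 60 = -17469/5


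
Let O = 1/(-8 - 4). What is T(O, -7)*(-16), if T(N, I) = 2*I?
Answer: 224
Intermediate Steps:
O = -1/12 (O = 1/(-12) = -1/12 ≈ -0.083333)
T(O, -7)*(-16) = (2*(-7))*(-16) = -14*(-16) = 224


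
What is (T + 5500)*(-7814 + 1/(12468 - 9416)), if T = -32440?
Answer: 160618482345/763 ≈ 2.1051e+8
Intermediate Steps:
(T + 5500)*(-7814 + 1/(12468 - 9416)) = (-32440 + 5500)*(-7814 + 1/(12468 - 9416)) = -26940*(-7814 + 1/3052) = -26940*(-23848327/3052) = 160618482345/763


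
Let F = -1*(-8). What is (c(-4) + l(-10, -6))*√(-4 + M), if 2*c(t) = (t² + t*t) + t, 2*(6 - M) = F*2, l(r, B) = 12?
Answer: 26*I*√6 ≈ 63.687*I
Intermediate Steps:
F = 8
M = -2 (M = 6 - 4*2 = 6 - ½*16 = 6 - 8 = -2)
c(t) = t² + t/2 (c(t) = ((t² + t*t) + t)/2 = ((t² + t²) + t)/2 = (2*t² + t)/2 = (t + 2*t²)/2 = t² + t/2)
(c(-4) + l(-10, -6))*√(-4 + M) = (-4*(½ - 4) + 12)*√(-4 - 2) = (-4*(-7/2) + 12)*√(-6) = (14 + 12)*(I*√6) = 26*(I*√6) = 26*I*√6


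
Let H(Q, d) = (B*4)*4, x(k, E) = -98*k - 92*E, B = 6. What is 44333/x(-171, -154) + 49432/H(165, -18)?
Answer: 95811875/185556 ≈ 516.35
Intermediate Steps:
H(Q, d) = 96 (H(Q, d) = (6*4)*4 = 24*4 = 96)
44333/x(-171, -154) + 49432/H(165, -18) = 44333/(-98*(-171) - 92*(-154)) + 49432/96 = 44333/(16758 + 14168) + 49432*(1/96) = 44333/30926 + 6179/12 = 95811875/185556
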